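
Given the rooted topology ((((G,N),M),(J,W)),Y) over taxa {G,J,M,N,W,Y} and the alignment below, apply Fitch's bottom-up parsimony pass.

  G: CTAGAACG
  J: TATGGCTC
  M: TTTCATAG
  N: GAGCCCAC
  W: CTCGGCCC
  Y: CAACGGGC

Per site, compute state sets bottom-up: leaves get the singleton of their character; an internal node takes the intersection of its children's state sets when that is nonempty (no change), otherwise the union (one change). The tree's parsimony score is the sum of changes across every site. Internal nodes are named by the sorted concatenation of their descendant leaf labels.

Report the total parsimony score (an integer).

GN@0: {C} ∪ {G} = {C,G} (union, +1)
GMN@0: {C,G} ∪ {T} = {C,G,T} (union, +1)
JW@0: {T} ∪ {C} = {C,T} (union, +1)
GJMNW@0: {C,G,T} ∩ {C,T} = {C,T} (intersection, +0)
GJMNWY@0: {C,T} ∩ {C} = {C} (intersection, +0)
GN@1: {T} ∪ {A} = {A,T} (union, +1)
GMN@1: {A,T} ∩ {T} = {T} (intersection, +0)
JW@1: {A} ∪ {T} = {A,T} (union, +1)
GJMNW@1: {T} ∩ {A,T} = {T} (intersection, +0)
GJMNWY@1: {T} ∪ {A} = {A,T} (union, +1)
GN@2: {A} ∪ {G} = {A,G} (union, +1)
GMN@2: {A,G} ∪ {T} = {A,G,T} (union, +1)
JW@2: {T} ∪ {C} = {C,T} (union, +1)
GJMNW@2: {A,G,T} ∩ {C,T} = {T} (intersection, +0)
GJMNWY@2: {T} ∪ {A} = {A,T} (union, +1)
GN@3: {G} ∪ {C} = {C,G} (union, +1)
GMN@3: {C,G} ∩ {C} = {C} (intersection, +0)
JW@3: {G} ∩ {G} = {G} (intersection, +0)
GJMNW@3: {C} ∪ {G} = {C,G} (union, +1)
GJMNWY@3: {C,G} ∩ {C} = {C} (intersection, +0)
GN@4: {A} ∪ {C} = {A,C} (union, +1)
GMN@4: {A,C} ∩ {A} = {A} (intersection, +0)
JW@4: {G} ∩ {G} = {G} (intersection, +0)
GJMNW@4: {A} ∪ {G} = {A,G} (union, +1)
GJMNWY@4: {A,G} ∩ {G} = {G} (intersection, +0)
GN@5: {A} ∪ {C} = {A,C} (union, +1)
GMN@5: {A,C} ∪ {T} = {A,C,T} (union, +1)
JW@5: {C} ∩ {C} = {C} (intersection, +0)
GJMNW@5: {A,C,T} ∩ {C} = {C} (intersection, +0)
GJMNWY@5: {C} ∪ {G} = {C,G} (union, +1)
GN@6: {C} ∪ {A} = {A,C} (union, +1)
GMN@6: {A,C} ∩ {A} = {A} (intersection, +0)
JW@6: {T} ∪ {C} = {C,T} (union, +1)
GJMNW@6: {A} ∪ {C,T} = {A,C,T} (union, +1)
GJMNWY@6: {A,C,T} ∪ {G} = {A,C,G,T} (union, +1)
GN@7: {G} ∪ {C} = {C,G} (union, +1)
GMN@7: {C,G} ∩ {G} = {G} (intersection, +0)
JW@7: {C} ∩ {C} = {C} (intersection, +0)
GJMNW@7: {G} ∪ {C} = {C,G} (union, +1)
GJMNWY@7: {C,G} ∩ {C} = {C} (intersection, +0)
per-site changes: [3, 3, 4, 2, 2, 3, 4, 2]; total = 23

23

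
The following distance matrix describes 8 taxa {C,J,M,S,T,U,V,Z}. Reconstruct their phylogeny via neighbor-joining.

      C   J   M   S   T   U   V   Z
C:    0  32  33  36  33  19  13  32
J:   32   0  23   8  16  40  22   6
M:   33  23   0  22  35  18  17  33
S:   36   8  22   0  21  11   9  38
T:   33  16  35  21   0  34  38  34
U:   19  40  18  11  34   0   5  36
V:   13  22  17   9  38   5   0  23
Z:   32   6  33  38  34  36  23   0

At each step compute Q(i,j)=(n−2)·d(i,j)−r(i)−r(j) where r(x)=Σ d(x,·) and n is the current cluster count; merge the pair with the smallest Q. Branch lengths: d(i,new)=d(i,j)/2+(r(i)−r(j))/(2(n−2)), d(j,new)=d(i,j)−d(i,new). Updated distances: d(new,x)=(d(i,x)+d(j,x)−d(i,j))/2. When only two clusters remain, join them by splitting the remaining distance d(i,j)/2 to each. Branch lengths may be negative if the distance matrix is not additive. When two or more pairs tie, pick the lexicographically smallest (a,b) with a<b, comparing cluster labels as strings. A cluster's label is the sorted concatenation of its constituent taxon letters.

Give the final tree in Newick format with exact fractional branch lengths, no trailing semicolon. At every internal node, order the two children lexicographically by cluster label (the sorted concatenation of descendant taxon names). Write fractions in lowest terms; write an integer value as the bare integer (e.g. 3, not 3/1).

step 1: merge (J,Z) at d=6, Q=-313; branch lengths J→-19/12, Z→91/12; new cluster JZ
  updated: d(C,JZ)=29, d(JZ,M)=25, d(JZ,S)=20, d(JZ,T)=22, d(JZ,U)=35, d(JZ,V)=39/2
step 2: merge (JZ,T) at d=22, Q=-447/2; branch lengths JZ→31/4, T→57/4; new cluster JTZ
  updated: d(C,JTZ)=20, d(JTZ,M)=19, d(JTZ,S)=19/2, d(JTZ,U)=47/2, d(JTZ,V)=71/4
step 3: merge (JTZ,S) at d=19/2, Q=-557/4; branch lengths JTZ→161/32, S→143/32; new cluster JSTZ
  updated: d(C,JSTZ)=93/4, d(JSTZ,M)=63/4, d(JSTZ,U)=25/2, d(JSTZ,V)=69/8
step 4: merge (JSTZ,M) at d=63/4, Q=-773/8; branch lengths JSTZ→63/16, M→189/16; new cluster JMSTZ
  updated: d(C,JMSTZ)=81/4, d(JMSTZ,U)=59/8, d(JMSTZ,V)=79/16
step 5: merge (C,V) at d=13, Q=-787/16; branch lengths C→885/64, V→-53/64; new cluster CV
  updated: d(CV,JMSTZ)=195/32, d(CV,U)=11/2
step 6: merge (CV,JMSTZ) at d=195/32, Q=-607/32; branch lengths CV→135/64, JMSTZ→255/64; new cluster CJMSTVZ
  updated: d(CJMSTVZ,U)=217/64
step 7: merge (CJMSTVZ,U) at d=217/64; branch lengths CJMSTVZ→217/128, U→217/128; new cluster CJMSTUVZ
final tree: (((C:885/64,V:-53/64):135/64,((((J:-19/12,Z:91/12):31/4,T:57/4):161/32,S:143/32):63/16,M:189/16):255/64):217/128,U:217/128)
total length: 4847/64

(((C:885/64,V:-53/64):135/64,((((J:-19/12,Z:91/12):31/4,T:57/4):161/32,S:143/32):63/16,M:189/16):255/64):217/128,U:217/128)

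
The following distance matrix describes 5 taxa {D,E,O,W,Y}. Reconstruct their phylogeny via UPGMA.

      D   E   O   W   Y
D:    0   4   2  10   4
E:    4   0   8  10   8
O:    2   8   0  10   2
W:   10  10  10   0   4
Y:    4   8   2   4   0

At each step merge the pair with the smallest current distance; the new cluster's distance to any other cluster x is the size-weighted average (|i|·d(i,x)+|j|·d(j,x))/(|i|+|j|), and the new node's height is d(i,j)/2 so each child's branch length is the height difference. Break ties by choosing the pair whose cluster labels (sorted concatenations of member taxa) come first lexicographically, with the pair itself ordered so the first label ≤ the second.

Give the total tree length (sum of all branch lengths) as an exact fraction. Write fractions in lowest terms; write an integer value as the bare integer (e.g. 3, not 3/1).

step 1: merge (D,O) at d=2; branch lengths D→1, O→1; new cluster DO
  updated: d(DO,E)=6, d(DO,W)=10, d(DO,Y)=3
step 2: merge (DO,Y) at d=3; branch lengths DO→1/2, Y→3/2; new cluster DOY
  updated: d(DOY,E)=20/3, d(DOY,W)=8
step 3: merge (DOY,E) at d=20/3; branch lengths DOY→11/6, E→10/3; new cluster DEOY
  updated: d(DEOY,W)=17/2
step 4: merge (DEOY,W) at d=17/2; branch lengths DEOY→11/12, W→17/4; new cluster DEOWY
final tree: ((((D:1,O:1):1/2,Y:3/2):11/6,E:10/3):11/12,W:17/4)
total length: 43/3

43/3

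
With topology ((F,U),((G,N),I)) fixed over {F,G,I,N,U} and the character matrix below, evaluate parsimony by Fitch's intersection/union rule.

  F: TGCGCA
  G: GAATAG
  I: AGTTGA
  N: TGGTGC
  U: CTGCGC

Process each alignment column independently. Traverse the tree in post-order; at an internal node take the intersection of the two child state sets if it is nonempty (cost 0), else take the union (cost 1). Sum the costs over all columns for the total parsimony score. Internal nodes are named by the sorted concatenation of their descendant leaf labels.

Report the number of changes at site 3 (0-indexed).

2

site 0, node FU: F={T} ∪ U={C} → {C,T} (+1)
site 0, node GN: G={G} ∪ N={T} → {G,T} (+1)
site 0, node GIN: GN={G,T} ∪ I={A} → {A,G,T} (+1)
site 0, node FGINU: FU={C,T} ∩ GIN={A,G,T} → {T} (+0)
site 1, node FU: F={G} ∪ U={T} → {G,T} (+1)
site 1, node GN: G={A} ∪ N={G} → {A,G} (+1)
site 1, node GIN: GN={A,G} ∩ I={G} → {G} (+0)
site 1, node FGINU: FU={G,T} ∩ GIN={G} → {G} (+0)
site 2, node FU: F={C} ∪ U={G} → {C,G} (+1)
site 2, node GN: G={A} ∪ N={G} → {A,G} (+1)
site 2, node GIN: GN={A,G} ∪ I={T} → {A,G,T} (+1)
site 2, node FGINU: FU={C,G} ∩ GIN={A,G,T} → {G} (+0)
site 3, node FU: F={G} ∪ U={C} → {C,G} (+1)
site 3, node GN: G={T} ∩ N={T} → {T} (+0)
site 3, node GIN: GN={T} ∩ I={T} → {T} (+0)
site 3, node FGINU: FU={C,G} ∪ GIN={T} → {C,G,T} (+1)
site 4, node FU: F={C} ∪ U={G} → {C,G} (+1)
site 4, node GN: G={A} ∪ N={G} → {A,G} (+1)
site 4, node GIN: GN={A,G} ∩ I={G} → {G} (+0)
site 4, node FGINU: FU={C,G} ∩ GIN={G} → {G} (+0)
site 5, node FU: F={A} ∪ U={C} → {A,C} (+1)
site 5, node GN: G={G} ∪ N={C} → {C,G} (+1)
site 5, node GIN: GN={C,G} ∪ I={A} → {A,C,G} (+1)
site 5, node FGINU: FU={A,C} ∩ GIN={A,C,G} → {A,C} (+0)
per-site changes: [3, 2, 3, 2, 2, 3]; total = 15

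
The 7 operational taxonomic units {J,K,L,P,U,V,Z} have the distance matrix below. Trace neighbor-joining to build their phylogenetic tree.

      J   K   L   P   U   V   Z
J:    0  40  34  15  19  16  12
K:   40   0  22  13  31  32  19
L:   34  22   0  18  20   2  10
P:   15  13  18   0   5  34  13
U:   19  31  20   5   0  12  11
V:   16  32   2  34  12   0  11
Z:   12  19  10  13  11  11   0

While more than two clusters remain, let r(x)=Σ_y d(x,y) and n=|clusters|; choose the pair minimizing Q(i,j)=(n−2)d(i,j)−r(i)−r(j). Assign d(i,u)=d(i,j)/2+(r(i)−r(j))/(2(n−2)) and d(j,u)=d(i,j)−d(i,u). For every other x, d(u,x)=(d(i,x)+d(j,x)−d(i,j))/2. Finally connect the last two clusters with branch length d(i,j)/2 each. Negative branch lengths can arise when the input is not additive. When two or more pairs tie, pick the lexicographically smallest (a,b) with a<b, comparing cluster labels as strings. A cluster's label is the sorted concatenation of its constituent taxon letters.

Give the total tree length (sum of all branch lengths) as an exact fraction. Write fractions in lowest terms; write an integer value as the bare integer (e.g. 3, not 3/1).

iteration 1: select L,V (d=2, Q=-203); attach at lengths (9/10, 11/10); label the merged cluster LV
  updated: d(J,LV)=24, d(K,LV)=26, d(LV,P)=25, d(LV,U)=15, d(LV,Z)=19/2
iteration 2: select K,P (d=13, Q=-148); attach at lengths (55/4, -3/4); label the merged cluster KP
  updated: d(J,KP)=21, d(KP,LV)=19, d(KP,U)=23/2, d(KP,Z)=19/2
iteration 3: select KP,U (d=23/2, Q=-83); attach at lengths (13/2, 5); label the merged cluster KPU
  updated: d(J,KPU)=57/4, d(KPU,LV)=45/4, d(KPU,Z)=9/2
iteration 4: select J,Z (d=12, Q=-209/4); attach at lengths (193/16, -1/16); label the merged cluster JZ
  updated: d(JZ,KPU)=27/8, d(JZ,LV)=43/4
iteration 5: select JZ,KPU (d=27/8, Q=-203/8); attach at lengths (23/16, 31/16); label the merged cluster JKPUZ
  updated: d(JKPUZ,LV)=149/16
iteration 6: select JKPUZ,LV (d=149/16); attach at lengths (149/32, 149/32); label the merged cluster JKLPUVZ
final tree: (((J:193/16,Z:-1/16):23/16,((K:55/4,P:-3/4):13/2,U:5):31/16):149/32,(L:9/10,V:11/10):149/32)
total length: 819/16

819/16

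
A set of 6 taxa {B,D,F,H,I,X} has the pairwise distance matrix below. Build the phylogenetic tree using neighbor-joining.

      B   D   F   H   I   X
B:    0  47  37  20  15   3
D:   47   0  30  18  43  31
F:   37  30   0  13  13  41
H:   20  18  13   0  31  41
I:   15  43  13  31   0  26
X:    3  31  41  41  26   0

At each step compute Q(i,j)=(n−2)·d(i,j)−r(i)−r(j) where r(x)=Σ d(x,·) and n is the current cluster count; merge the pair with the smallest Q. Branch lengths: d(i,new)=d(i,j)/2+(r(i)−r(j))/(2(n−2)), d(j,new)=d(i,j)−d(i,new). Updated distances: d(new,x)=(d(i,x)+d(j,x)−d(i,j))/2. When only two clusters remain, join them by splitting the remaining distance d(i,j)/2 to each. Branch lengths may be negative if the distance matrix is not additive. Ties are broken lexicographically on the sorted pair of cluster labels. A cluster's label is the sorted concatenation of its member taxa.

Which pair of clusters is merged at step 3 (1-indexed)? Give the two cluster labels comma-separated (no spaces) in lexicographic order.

1. join B+X (d=3, Q=-252) ⇒ BX; edges |B|=-1, |X|=4
  updated: d(BX,D)=75/2, d(BX,F)=75/2, d(BX,H)=29, d(BX,I)=19
2. join BX+I (d=19, Q=-172) ⇒ BIX; edges |BX|=37/3, |I|=20/3
  updated: d(BIX,D)=123/4, d(BIX,F)=63/4, d(BIX,H)=41/2
3. join BIX+F (d=63/4, Q=-377/4) ⇒ BFIX; edges |BIX|=159/16, |F|=93/16
  updated: d(BFIX,D)=45/2, d(BFIX,H)=71/8
4. join BFIX+D (d=45/2, Q=-395/8) ⇒ BDFIX; edges |BFIX|=107/16, |D|=253/16
  updated: d(BDFIX,H)=35/16
5. join BDFIX+H (d=35/16) ⇒ BDFHIX; edges |BDFIX|=35/32, |H|=35/32
final tree: (((((B:-1,X:4):37/3,I:20/3):159/16,F:93/16):107/16,D:253/16):35/32,H:35/32)
total length: 999/16

BIX,F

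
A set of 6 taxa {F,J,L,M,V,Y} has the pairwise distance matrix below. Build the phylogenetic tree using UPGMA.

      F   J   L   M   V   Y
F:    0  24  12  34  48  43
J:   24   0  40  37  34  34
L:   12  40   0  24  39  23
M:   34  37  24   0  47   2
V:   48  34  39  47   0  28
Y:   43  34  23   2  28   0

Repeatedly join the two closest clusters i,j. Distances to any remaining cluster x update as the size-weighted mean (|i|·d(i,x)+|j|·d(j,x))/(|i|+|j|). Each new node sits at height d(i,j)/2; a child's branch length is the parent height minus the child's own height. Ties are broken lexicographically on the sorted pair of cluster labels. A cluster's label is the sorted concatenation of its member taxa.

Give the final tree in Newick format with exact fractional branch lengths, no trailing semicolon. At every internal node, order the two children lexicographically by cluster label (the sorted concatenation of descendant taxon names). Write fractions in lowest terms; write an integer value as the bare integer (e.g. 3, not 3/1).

iteration 1: select M,Y (d=2); attach at lengths (1, 1); label the merged cluster MY
  updated: d(F,MY)=77/2, d(J,MY)=71/2, d(L,MY)=47/2, d(MY,V)=75/2
iteration 2: select F,L (d=12); attach at lengths (6, 6); label the merged cluster FL
  updated: d(FL,J)=32, d(FL,MY)=31, d(FL,V)=87/2
iteration 3: select FL,MY (d=31); attach at lengths (19/2, 29/2); label the merged cluster FLMY
  updated: d(FLMY,J)=135/4, d(FLMY,V)=81/2
iteration 4: select FLMY,J (d=135/4); attach at lengths (11/8, 135/8); label the merged cluster FJLMY
  updated: d(FJLMY,V)=196/5
iteration 5: select FJLMY,V (d=196/5); attach at lengths (109/40, 98/5); label the merged cluster FJLMVY
final tree: ((((F:6,L:6):19/2,(M:1,Y:1):29/2):11/8,J:135/8):109/40,V:98/5)
total length: 3143/40

((((F:6,L:6):19/2,(M:1,Y:1):29/2):11/8,J:135/8):109/40,V:98/5)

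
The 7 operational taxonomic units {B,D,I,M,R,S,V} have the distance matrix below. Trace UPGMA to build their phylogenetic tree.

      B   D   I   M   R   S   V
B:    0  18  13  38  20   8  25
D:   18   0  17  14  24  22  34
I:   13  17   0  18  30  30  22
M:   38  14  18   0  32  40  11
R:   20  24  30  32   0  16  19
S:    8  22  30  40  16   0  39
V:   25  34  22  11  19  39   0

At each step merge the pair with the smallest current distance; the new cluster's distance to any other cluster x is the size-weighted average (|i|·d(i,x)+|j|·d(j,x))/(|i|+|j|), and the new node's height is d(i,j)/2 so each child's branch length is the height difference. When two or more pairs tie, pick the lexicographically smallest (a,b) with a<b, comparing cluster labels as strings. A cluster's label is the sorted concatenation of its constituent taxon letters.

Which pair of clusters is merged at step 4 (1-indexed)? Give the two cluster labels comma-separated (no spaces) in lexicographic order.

BS,R

1. join B+S (d=8) ⇒ BS; edges |B|=4, |S|=4
  updated: d(BS,D)=20, d(BS,I)=43/2, d(BS,M)=39, d(BS,R)=18, d(BS,V)=32
2. join M+V (d=11) ⇒ MV; edges |M|=11/2, |V|=11/2
  updated: d(BS,MV)=71/2, d(D,MV)=24, d(I,MV)=20, d(MV,R)=51/2
3. join D+I (d=17) ⇒ DI; edges |D|=17/2, |I|=17/2
  updated: d(BS,DI)=83/4, d(DI,MV)=22, d(DI,R)=27
4. join BS+R (d=18) ⇒ BRS; edges |BS|=5, |R|=9
  updated: d(BRS,DI)=137/6, d(BRS,MV)=193/6
5. join DI+MV (d=22) ⇒ DIMV; edges |DI|=5/2, |MV|=11/2
  updated: d(BRS,DIMV)=55/2
6. join BRS+DIMV (d=55/2) ⇒ BDIMRSV; edges |BRS|=19/4, |DIMV|=11/4
final tree: (((B:4,S:4):5,R:9):19/4,((D:17/2,I:17/2):5/2,(M:11/2,V:11/2):11/2):11/4)
total length: 131/2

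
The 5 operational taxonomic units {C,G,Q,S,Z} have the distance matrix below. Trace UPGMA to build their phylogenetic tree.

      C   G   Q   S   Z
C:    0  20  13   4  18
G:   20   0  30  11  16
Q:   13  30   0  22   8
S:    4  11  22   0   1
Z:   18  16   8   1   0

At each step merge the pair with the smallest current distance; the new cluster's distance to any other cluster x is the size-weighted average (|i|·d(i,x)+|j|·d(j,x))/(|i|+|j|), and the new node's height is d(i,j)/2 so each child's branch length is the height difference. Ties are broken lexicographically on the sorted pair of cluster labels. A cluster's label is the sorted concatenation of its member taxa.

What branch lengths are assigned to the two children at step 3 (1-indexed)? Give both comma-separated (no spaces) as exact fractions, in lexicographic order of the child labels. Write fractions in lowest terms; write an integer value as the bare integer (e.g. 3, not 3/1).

step 1: merge (S,Z) at d=1; branch lengths S→1/2, Z→1/2; new cluster SZ
  updated: d(C,SZ)=11, d(G,SZ)=27/2, d(Q,SZ)=15
step 2: merge (C,SZ) at d=11; branch lengths C→11/2, SZ→5; new cluster CSZ
  updated: d(CSZ,G)=47/3, d(CSZ,Q)=43/3
step 3: merge (CSZ,Q) at d=43/3; branch lengths CSZ→5/3, Q→43/6; new cluster CQSZ
  updated: d(CQSZ,G)=77/4
step 4: merge (CQSZ,G) at d=77/4; branch lengths CQSZ→59/24, G→77/8; new cluster CGQSZ
final tree: (((C:11/2,(S:1/2,Z:1/2):5):5/3,Q:43/6):59/24,G:77/8)
total length: 389/12

5/3,43/6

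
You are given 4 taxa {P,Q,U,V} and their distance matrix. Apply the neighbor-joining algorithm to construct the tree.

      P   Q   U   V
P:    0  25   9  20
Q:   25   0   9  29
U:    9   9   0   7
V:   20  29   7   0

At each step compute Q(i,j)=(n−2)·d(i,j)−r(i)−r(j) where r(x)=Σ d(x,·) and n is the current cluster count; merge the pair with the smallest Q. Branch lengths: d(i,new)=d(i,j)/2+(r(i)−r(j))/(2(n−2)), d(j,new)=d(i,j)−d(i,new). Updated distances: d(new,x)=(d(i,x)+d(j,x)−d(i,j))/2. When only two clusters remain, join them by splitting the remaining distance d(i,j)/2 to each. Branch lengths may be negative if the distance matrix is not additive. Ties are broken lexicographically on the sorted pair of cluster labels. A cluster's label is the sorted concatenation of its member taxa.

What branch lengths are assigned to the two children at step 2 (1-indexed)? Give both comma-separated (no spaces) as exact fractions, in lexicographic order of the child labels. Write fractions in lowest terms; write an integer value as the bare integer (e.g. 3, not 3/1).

step 1: merge (P,V) at d=20, Q=-70; branch lengths P→19/2, V→21/2; new cluster PV
  updated: d(PV,Q)=17, d(PV,U)=-2
step 2: merge (PV,Q) at d=17, Q=-24; branch lengths PV→3, Q→14; new cluster PQV
  updated: d(PQV,U)=-5
step 3: merge (PQV,U) at d=-5; branch lengths PQV→-5/2, U→-5/2; new cluster PQUV
final tree: (((P:19/2,V:21/2):3,Q:14):-5/2,U:-5/2)
total length: 32

3,14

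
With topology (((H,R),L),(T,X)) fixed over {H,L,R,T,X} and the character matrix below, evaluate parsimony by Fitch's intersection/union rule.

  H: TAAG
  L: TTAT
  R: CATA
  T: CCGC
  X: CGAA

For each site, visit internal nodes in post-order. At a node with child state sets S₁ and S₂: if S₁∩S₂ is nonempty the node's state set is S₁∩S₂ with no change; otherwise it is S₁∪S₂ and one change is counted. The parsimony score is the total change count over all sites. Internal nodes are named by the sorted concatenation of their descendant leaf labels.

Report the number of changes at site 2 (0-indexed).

2

site 0, node HR: H={T} ∪ R={C} → {C,T} (+1)
site 0, node HLR: HR={C,T} ∩ L={T} → {T} (+0)
site 0, node TX: T={C} ∩ X={C} → {C} (+0)
site 0, node HLRTX: HLR={T} ∪ TX={C} → {C,T} (+1)
site 1, node HR: H={A} ∩ R={A} → {A} (+0)
site 1, node HLR: HR={A} ∪ L={T} → {A,T} (+1)
site 1, node TX: T={C} ∪ X={G} → {C,G} (+1)
site 1, node HLRTX: HLR={A,T} ∪ TX={C,G} → {A,C,G,T} (+1)
site 2, node HR: H={A} ∪ R={T} → {A,T} (+1)
site 2, node HLR: HR={A,T} ∩ L={A} → {A} (+0)
site 2, node TX: T={G} ∪ X={A} → {A,G} (+1)
site 2, node HLRTX: HLR={A} ∩ TX={A,G} → {A} (+0)
site 3, node HR: H={G} ∪ R={A} → {A,G} (+1)
site 3, node HLR: HR={A,G} ∪ L={T} → {A,G,T} (+1)
site 3, node TX: T={C} ∪ X={A} → {A,C} (+1)
site 3, node HLRTX: HLR={A,G,T} ∩ TX={A,C} → {A} (+0)
per-site changes: [2, 3, 2, 3]; total = 10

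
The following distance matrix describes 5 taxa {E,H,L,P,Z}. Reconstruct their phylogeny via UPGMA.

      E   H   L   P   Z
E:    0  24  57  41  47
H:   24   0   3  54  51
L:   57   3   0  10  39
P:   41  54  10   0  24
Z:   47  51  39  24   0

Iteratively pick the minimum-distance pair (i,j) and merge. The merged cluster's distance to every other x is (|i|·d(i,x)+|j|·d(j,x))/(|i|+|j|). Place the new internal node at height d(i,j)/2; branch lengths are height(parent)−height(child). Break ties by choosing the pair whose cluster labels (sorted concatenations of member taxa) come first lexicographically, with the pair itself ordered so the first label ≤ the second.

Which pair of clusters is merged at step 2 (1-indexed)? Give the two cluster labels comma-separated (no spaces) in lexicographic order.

P,Z

iteration 1: select H,L (d=3); attach at lengths (3/2, 3/2); label the merged cluster HL
  updated: d(E,HL)=81/2, d(HL,P)=32, d(HL,Z)=45
iteration 2: select P,Z (d=24); attach at lengths (12, 12); label the merged cluster PZ
  updated: d(E,PZ)=44, d(HL,PZ)=77/2
iteration 3: select HL,PZ (d=77/2); attach at lengths (71/4, 29/4); label the merged cluster HLPZ
  updated: d(E,HLPZ)=169/4
iteration 4: select E,HLPZ (d=169/4); attach at lengths (169/8, 15/8); label the merged cluster EHLPZ
final tree: (E:169/8,((H:3/2,L:3/2):71/4,(P:12,Z:12):29/4):15/8)
total length: 75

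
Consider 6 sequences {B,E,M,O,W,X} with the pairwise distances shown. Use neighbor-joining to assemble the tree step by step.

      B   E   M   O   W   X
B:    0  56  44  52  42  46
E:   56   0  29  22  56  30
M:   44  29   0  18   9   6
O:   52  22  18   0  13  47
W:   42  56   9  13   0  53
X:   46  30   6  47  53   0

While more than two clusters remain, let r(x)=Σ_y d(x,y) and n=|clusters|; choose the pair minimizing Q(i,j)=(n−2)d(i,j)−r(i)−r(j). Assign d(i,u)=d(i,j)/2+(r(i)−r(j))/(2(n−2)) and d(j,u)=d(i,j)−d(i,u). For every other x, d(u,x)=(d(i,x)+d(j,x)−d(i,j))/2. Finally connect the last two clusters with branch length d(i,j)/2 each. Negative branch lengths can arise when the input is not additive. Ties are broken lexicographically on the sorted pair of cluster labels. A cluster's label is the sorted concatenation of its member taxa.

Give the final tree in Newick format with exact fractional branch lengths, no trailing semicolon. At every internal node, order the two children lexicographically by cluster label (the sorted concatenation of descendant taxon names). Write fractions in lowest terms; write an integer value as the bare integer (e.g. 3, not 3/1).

step 1: merge (O,W) at d=13, Q=-273; branch lengths O→31/8, W→73/8; new cluster OW
  updated: d(B,OW)=81/2, d(E,OW)=65/2, d(M,OW)=7, d(OW,X)=87/2
step 2: merge (M,X) at d=6, Q=-387/2; branch lengths M→-43/12, X→115/12; new cluster MX
  updated: d(B,MX)=42, d(E,MX)=53/2, d(MX,OW)=89/4
step 3: merge (B,OW) at d=81/2, Q=-611/4; branch lengths B→497/16, OW→151/16; new cluster BOW
  updated: d(BOW,E)=24, d(BOW,MX)=95/8
step 4: merge (BOW,E) at d=24, Q=-499/8; branch lengths BOW→75/16, E→309/16; new cluster BEOW
  updated: d(BEOW,MX)=115/16
step 5: merge (BEOW,MX) at d=115/16; branch lengths BEOW→115/32, MX→115/32; new cluster BEMOWX
final tree: (((B:497/16,(O:31/8,W:73/8):151/16):75/16,E:309/16):115/32,(M:-43/12,X:115/12):115/32)
total length: 1451/16

(((B:497/16,(O:31/8,W:73/8):151/16):75/16,E:309/16):115/32,(M:-43/12,X:115/12):115/32)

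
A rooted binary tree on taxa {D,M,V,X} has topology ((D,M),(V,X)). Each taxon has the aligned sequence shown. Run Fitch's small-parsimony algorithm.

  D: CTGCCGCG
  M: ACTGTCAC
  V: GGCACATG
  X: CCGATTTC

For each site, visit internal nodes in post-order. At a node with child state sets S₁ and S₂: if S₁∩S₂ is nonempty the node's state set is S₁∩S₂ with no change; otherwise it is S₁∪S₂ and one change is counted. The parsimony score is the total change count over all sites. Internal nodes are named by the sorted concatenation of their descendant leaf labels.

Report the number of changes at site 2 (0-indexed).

DM@0: {C} ∪ {A} = {A,C} (union, +1)
VX@0: {G} ∪ {C} = {C,G} (union, +1)
DMVX@0: {A,C} ∩ {C,G} = {C} (intersection, +0)
DM@1: {T} ∪ {C} = {C,T} (union, +1)
VX@1: {G} ∪ {C} = {C,G} (union, +1)
DMVX@1: {C,T} ∩ {C,G} = {C} (intersection, +0)
DM@2: {G} ∪ {T} = {G,T} (union, +1)
VX@2: {C} ∪ {G} = {C,G} (union, +1)
DMVX@2: {G,T} ∩ {C,G} = {G} (intersection, +0)
DM@3: {C} ∪ {G} = {C,G} (union, +1)
VX@3: {A} ∩ {A} = {A} (intersection, +0)
DMVX@3: {C,G} ∪ {A} = {A,C,G} (union, +1)
DM@4: {C} ∪ {T} = {C,T} (union, +1)
VX@4: {C} ∪ {T} = {C,T} (union, +1)
DMVX@4: {C,T} ∩ {C,T} = {C,T} (intersection, +0)
DM@5: {G} ∪ {C} = {C,G} (union, +1)
VX@5: {A} ∪ {T} = {A,T} (union, +1)
DMVX@5: {C,G} ∪ {A,T} = {A,C,G,T} (union, +1)
DM@6: {C} ∪ {A} = {A,C} (union, +1)
VX@6: {T} ∩ {T} = {T} (intersection, +0)
DMVX@6: {A,C} ∪ {T} = {A,C,T} (union, +1)
DM@7: {G} ∪ {C} = {C,G} (union, +1)
VX@7: {G} ∪ {C} = {C,G} (union, +1)
DMVX@7: {C,G} ∩ {C,G} = {C,G} (intersection, +0)
per-site changes: [2, 2, 2, 2, 2, 3, 2, 2]; total = 17

2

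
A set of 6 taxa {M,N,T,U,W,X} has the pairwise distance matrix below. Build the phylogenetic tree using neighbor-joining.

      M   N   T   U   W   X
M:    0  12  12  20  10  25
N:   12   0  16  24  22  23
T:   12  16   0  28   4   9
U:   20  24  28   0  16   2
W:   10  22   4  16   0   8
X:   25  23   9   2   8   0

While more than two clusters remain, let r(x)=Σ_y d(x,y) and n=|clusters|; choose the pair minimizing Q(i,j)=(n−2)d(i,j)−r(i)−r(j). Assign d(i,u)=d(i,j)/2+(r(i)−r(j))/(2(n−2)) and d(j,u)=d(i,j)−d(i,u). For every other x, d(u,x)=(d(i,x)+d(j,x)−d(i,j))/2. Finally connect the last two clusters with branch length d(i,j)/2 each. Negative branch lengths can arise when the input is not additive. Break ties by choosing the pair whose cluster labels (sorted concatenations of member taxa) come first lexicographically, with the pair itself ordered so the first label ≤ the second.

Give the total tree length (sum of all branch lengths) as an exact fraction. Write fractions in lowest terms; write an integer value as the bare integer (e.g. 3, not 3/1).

283/8

1. join U+X (d=2, Q=-149) ⇒ UX; edges |U|=31/8, |X|=-15/8
  updated: d(M,UX)=43/2, d(N,UX)=45/2, d(T,UX)=35/2, d(UX,W)=11
2. join M+N (d=12, Q=-92) ⇒ MN; edges |M|=19/6, |N|=53/6
  updated: d(MN,T)=8, d(MN,UX)=16, d(MN,W)=10
3. join MN+T (d=8, Q=-95/2) ⇒ MNT; edges |MN|=41/8, |T|=23/8
  updated: d(MNT,UX)=51/4, d(MNT,W)=3
4. join MNT+UX (d=51/4, Q=-107/4) ⇒ MNTUX; edges |MNT|=19/8, |UX|=83/8
  updated: d(MNTUX,W)=5/8
5. join MNTUX+W (d=5/8) ⇒ MNTUWX; edges |MNTUX|=5/16, |W|=5/16
final tree: ((((M:19/6,N:53/6):41/8,T:23/8):19/8,(U:31/8,X:-15/8):83/8):5/16,W:5/16)
total length: 283/8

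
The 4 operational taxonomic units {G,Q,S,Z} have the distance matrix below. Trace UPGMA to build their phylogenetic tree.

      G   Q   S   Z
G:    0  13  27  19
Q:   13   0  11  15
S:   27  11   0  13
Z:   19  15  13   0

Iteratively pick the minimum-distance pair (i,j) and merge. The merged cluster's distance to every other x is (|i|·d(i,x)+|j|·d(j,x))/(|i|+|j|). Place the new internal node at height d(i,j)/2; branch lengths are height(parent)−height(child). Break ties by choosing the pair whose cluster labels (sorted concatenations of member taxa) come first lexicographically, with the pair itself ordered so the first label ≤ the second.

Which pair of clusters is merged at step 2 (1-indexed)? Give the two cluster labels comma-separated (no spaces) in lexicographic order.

iteration 1: select Q,S (d=11); attach at lengths (11/2, 11/2); label the merged cluster QS
  updated: d(G,QS)=20, d(QS,Z)=14
iteration 2: select QS,Z (d=14); attach at lengths (3/2, 7); label the merged cluster QSZ
  updated: d(G,QSZ)=59/3
iteration 3: select G,QSZ (d=59/3); attach at lengths (59/6, 17/6); label the merged cluster GQSZ
final tree: (G:59/6,((Q:11/2,S:11/2):3/2,Z:7):17/6)
total length: 193/6

QS,Z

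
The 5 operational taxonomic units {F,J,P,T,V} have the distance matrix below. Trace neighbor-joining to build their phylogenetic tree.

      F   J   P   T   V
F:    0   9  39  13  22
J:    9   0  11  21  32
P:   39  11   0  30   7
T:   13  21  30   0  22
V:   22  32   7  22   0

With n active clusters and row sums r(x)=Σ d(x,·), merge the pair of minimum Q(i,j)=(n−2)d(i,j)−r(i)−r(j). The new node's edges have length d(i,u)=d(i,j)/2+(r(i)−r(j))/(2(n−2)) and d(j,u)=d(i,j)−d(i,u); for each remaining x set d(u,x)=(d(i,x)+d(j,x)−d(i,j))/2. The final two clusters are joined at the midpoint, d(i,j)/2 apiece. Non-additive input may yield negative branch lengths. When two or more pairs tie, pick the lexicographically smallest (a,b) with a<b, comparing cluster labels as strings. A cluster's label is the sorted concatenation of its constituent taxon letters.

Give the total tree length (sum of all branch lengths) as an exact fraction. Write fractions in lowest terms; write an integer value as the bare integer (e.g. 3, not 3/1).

iteration 1: select P,V (d=7, Q=-149); attach at lengths (25/6, 17/6); label the merged cluster PV
  updated: d(F,PV)=27, d(J,PV)=18, d(PV,T)=45/2
iteration 2: select F,T (d=13, Q=-159/2); attach at lengths (37/8, 67/8); label the merged cluster FT
  updated: d(FT,J)=17/2, d(FT,PV)=73/4
iteration 3: select FT,J (d=17/2, Q=-179/4); attach at lengths (35/8, 33/8); label the merged cluster FJT
  updated: d(FJT,PV)=111/8
iteration 4: select FJT,PV (d=111/8); attach at lengths (111/16, 111/16); label the merged cluster FJPTV
final tree: (((F:37/8,T:67/8):35/8,J:33/8):111/16,(P:25/6,V:17/6):111/16)
total length: 339/8

339/8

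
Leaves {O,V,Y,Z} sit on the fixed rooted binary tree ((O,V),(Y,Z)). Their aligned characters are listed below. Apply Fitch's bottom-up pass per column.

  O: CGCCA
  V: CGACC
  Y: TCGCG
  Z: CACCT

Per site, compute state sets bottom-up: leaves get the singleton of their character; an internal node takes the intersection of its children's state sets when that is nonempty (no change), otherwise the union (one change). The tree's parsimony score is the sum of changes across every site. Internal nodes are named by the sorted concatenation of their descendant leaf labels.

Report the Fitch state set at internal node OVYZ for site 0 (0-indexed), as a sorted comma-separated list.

C

OV@0: {C} ∩ {C} = {C} (intersection, +0)
YZ@0: {T} ∪ {C} = {C,T} (union, +1)
OVYZ@0: {C} ∩ {C,T} = {C} (intersection, +0)
OV@1: {G} ∩ {G} = {G} (intersection, +0)
YZ@1: {C} ∪ {A} = {A,C} (union, +1)
OVYZ@1: {G} ∪ {A,C} = {A,C,G} (union, +1)
OV@2: {C} ∪ {A} = {A,C} (union, +1)
YZ@2: {G} ∪ {C} = {C,G} (union, +1)
OVYZ@2: {A,C} ∩ {C,G} = {C} (intersection, +0)
OV@3: {C} ∩ {C} = {C} (intersection, +0)
YZ@3: {C} ∩ {C} = {C} (intersection, +0)
OVYZ@3: {C} ∩ {C} = {C} (intersection, +0)
OV@4: {A} ∪ {C} = {A,C} (union, +1)
YZ@4: {G} ∪ {T} = {G,T} (union, +1)
OVYZ@4: {A,C} ∪ {G,T} = {A,C,G,T} (union, +1)
per-site changes: [1, 2, 2, 0, 3]; total = 8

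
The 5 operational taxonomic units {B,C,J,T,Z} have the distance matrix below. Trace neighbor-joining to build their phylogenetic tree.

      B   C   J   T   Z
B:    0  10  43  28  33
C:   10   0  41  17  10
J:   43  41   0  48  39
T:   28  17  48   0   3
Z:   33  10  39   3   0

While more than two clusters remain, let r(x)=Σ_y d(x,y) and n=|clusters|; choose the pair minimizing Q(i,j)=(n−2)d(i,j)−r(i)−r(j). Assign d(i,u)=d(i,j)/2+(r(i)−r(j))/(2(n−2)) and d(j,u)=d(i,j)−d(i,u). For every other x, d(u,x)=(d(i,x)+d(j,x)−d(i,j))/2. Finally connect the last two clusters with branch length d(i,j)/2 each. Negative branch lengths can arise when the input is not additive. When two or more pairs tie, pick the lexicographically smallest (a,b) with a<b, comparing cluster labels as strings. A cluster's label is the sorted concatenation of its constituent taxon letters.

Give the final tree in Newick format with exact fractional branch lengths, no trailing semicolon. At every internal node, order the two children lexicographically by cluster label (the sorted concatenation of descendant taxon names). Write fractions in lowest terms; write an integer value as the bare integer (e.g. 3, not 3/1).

(((B:39/4,C:1/4):21/4,J:127/4):41/8,(T:10/3,Z:-1/3):41/8)

1. join T+Z (d=3, Q=-172) ⇒ TZ; edges |T|=10/3, |Z|=-1/3
  updated: d(B,TZ)=29, d(C,TZ)=12, d(J,TZ)=42
2. join B+C (d=10, Q=-125) ⇒ BC; edges |B|=39/4, |C|=1/4
  updated: d(BC,J)=37, d(BC,TZ)=31/2
3. join BC+J (d=37, Q=-189/2) ⇒ BCJ; edges |BC|=21/4, |J|=127/4
  updated: d(BCJ,TZ)=41/4
4. join BCJ+TZ (d=41/4) ⇒ BCJTZ; edges |BCJ|=41/8, |TZ|=41/8
final tree: (((B:39/4,C:1/4):21/4,J:127/4):41/8,(T:10/3,Z:-1/3):41/8)
total length: 241/4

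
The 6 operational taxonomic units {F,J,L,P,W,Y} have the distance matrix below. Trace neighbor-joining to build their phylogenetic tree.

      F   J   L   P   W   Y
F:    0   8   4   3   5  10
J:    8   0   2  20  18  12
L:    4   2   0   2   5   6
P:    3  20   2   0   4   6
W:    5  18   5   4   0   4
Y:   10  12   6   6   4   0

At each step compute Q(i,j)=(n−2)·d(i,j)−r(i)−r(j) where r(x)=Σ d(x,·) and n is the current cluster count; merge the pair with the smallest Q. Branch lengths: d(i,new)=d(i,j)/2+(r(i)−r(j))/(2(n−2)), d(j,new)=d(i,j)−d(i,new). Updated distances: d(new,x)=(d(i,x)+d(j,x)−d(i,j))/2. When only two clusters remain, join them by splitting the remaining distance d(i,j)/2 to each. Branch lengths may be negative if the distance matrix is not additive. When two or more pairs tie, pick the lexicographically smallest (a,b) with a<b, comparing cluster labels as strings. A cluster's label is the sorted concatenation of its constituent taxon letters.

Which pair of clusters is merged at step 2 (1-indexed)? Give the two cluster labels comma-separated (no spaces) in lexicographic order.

F,JL

step 1: merge (J,L) at d=2, Q=-71; branch lengths J→49/8, L→-33/8; new cluster JL
  updated: d(F,JL)=5, d(JL,P)=10, d(JL,W)=21/2, d(JL,Y)=8
step 2: merge (F,JL) at d=5, Q=-83/2; branch lengths F→3/4, JL→17/4; new cluster FJL
  updated: d(FJL,P)=4, d(FJL,W)=21/4, d(FJL,Y)=13/2
step 3: merge (FJL,P) at d=4, Q=-87/4; branch lengths FJL→39/16, P→25/16; new cluster FJLP
  updated: d(FJLP,W)=21/8, d(FJLP,Y)=17/4
step 4: merge (FJLP,W) at d=21/8, Q=-87/8; branch lengths FJLP→23/16, W→19/16; new cluster FJLPW
  updated: d(FJLPW,Y)=45/16
step 5: merge (FJLPW,Y) at d=45/16; branch lengths FJLPW→45/32, Y→45/32; new cluster FJLPWY
final tree: ((((F:3/4,(J:49/8,L:-33/8):17/4):39/16,P:25/16):23/16,W:19/16):45/32,Y:45/32)
total length: 263/16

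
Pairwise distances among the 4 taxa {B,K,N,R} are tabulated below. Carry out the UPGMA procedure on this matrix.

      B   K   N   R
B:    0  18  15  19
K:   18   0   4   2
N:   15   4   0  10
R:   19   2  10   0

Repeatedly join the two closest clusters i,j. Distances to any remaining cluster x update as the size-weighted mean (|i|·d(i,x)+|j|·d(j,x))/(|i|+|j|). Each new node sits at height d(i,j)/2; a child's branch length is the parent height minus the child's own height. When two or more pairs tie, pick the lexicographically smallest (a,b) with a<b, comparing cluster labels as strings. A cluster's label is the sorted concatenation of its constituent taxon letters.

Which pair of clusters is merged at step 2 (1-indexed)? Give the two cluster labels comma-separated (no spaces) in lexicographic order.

step 1: merge (K,R) at d=2; branch lengths K→1, R→1; new cluster KR
  updated: d(B,KR)=37/2, d(KR,N)=7
step 2: merge (KR,N) at d=7; branch lengths KR→5/2, N→7/2; new cluster KNR
  updated: d(B,KNR)=52/3
step 3: merge (B,KNR) at d=52/3; branch lengths B→26/3, KNR→31/6; new cluster BKNR
final tree: (B:26/3,((K:1,R:1):5/2,N:7/2):31/6)
total length: 131/6

KR,N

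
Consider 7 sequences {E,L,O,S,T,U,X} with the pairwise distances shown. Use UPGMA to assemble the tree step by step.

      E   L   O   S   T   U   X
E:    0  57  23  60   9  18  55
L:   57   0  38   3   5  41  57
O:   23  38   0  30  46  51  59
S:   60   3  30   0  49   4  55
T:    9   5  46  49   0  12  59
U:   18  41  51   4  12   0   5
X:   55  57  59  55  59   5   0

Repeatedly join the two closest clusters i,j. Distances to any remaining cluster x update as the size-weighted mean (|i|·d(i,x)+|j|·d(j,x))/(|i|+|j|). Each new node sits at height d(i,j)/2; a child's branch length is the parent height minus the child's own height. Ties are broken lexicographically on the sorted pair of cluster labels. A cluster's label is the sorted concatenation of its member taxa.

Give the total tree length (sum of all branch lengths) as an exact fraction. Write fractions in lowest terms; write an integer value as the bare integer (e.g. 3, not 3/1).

1. join L+S (d=3) ⇒ LS; edges |L|=3/2, |S|=3/2
  updated: d(E,LS)=117/2, d(LS,O)=34, d(LS,T)=27, d(LS,U)=45/2, d(LS,X)=56
2. join U+X (d=5) ⇒ UX; edges |U|=5/2, |X|=5/2
  updated: d(E,UX)=73/2, d(LS,UX)=157/4, d(O,UX)=55, d(T,UX)=71/2
3. join E+T (d=9) ⇒ ET; edges |E|=9/2, |T|=9/2
  updated: d(ET,LS)=171/4, d(ET,O)=69/2, d(ET,UX)=36
4. join LS+O (d=34) ⇒ LOS; edges |LS|=31/2, |O|=17
  updated: d(ET,LOS)=40, d(LOS,UX)=89/2
5. join ET+UX (d=36) ⇒ ETUX; edges |ET|=27/2, |UX|=31/2
  updated: d(ETUX,LOS)=169/4
6. join ETUX+LOS (d=169/4) ⇒ ELOSTUX; edges |ETUX|=25/8, |LOS|=33/8
final tree: (((E:9/2,T:9/2):27/2,(U:5/2,X:5/2):31/2):25/8,((L:3/2,S:3/2):31/2,O:17):33/8)
total length: 343/4

343/4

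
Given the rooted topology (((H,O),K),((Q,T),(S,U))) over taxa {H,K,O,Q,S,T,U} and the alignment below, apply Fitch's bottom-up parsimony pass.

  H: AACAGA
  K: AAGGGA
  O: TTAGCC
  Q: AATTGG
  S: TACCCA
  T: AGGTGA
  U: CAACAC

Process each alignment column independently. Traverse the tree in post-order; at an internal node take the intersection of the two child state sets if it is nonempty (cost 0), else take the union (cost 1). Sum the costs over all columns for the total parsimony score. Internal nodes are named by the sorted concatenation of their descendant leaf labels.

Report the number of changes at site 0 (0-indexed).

[col 0] HO: children H:{A}, O:{T} ∪→ {A,T}; cost 1
[col 0] HKO: children HO:{A,T}, K:{A} ∩→ {A}; cost 0
[col 0] QT: children Q:{A}, T:{A} ∩→ {A}; cost 0
[col 0] SU: children S:{T}, U:{C} ∪→ {C,T}; cost 1
[col 0] QSTU: children QT:{A}, SU:{C,T} ∪→ {A,C,T}; cost 1
[col 0] HKOQSTU: children HKO:{A}, QSTU:{A,C,T} ∩→ {A}; cost 0
[col 1] HO: children H:{A}, O:{T} ∪→ {A,T}; cost 1
[col 1] HKO: children HO:{A,T}, K:{A} ∩→ {A}; cost 0
[col 1] QT: children Q:{A}, T:{G} ∪→ {A,G}; cost 1
[col 1] SU: children S:{A}, U:{A} ∩→ {A}; cost 0
[col 1] QSTU: children QT:{A,G}, SU:{A} ∩→ {A}; cost 0
[col 1] HKOQSTU: children HKO:{A}, QSTU:{A} ∩→ {A}; cost 0
[col 2] HO: children H:{C}, O:{A} ∪→ {A,C}; cost 1
[col 2] HKO: children HO:{A,C}, K:{G} ∪→ {A,C,G}; cost 1
[col 2] QT: children Q:{T}, T:{G} ∪→ {G,T}; cost 1
[col 2] SU: children S:{C}, U:{A} ∪→ {A,C}; cost 1
[col 2] QSTU: children QT:{G,T}, SU:{A,C} ∪→ {A,C,G,T}; cost 1
[col 2] HKOQSTU: children HKO:{A,C,G}, QSTU:{A,C,G,T} ∩→ {A,C,G}; cost 0
[col 3] HO: children H:{A}, O:{G} ∪→ {A,G}; cost 1
[col 3] HKO: children HO:{A,G}, K:{G} ∩→ {G}; cost 0
[col 3] QT: children Q:{T}, T:{T} ∩→ {T}; cost 0
[col 3] SU: children S:{C}, U:{C} ∩→ {C}; cost 0
[col 3] QSTU: children QT:{T}, SU:{C} ∪→ {C,T}; cost 1
[col 3] HKOQSTU: children HKO:{G}, QSTU:{C,T} ∪→ {C,G,T}; cost 1
[col 4] HO: children H:{G}, O:{C} ∪→ {C,G}; cost 1
[col 4] HKO: children HO:{C,G}, K:{G} ∩→ {G}; cost 0
[col 4] QT: children Q:{G}, T:{G} ∩→ {G}; cost 0
[col 4] SU: children S:{C}, U:{A} ∪→ {A,C}; cost 1
[col 4] QSTU: children QT:{G}, SU:{A,C} ∪→ {A,C,G}; cost 1
[col 4] HKOQSTU: children HKO:{G}, QSTU:{A,C,G} ∩→ {G}; cost 0
[col 5] HO: children H:{A}, O:{C} ∪→ {A,C}; cost 1
[col 5] HKO: children HO:{A,C}, K:{A} ∩→ {A}; cost 0
[col 5] QT: children Q:{G}, T:{A} ∪→ {A,G}; cost 1
[col 5] SU: children S:{A}, U:{C} ∪→ {A,C}; cost 1
[col 5] QSTU: children QT:{A,G}, SU:{A,C} ∩→ {A}; cost 0
[col 5] HKOQSTU: children HKO:{A}, QSTU:{A} ∩→ {A}; cost 0
per-site changes: [3, 2, 5, 3, 3, 3]; total = 19

3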